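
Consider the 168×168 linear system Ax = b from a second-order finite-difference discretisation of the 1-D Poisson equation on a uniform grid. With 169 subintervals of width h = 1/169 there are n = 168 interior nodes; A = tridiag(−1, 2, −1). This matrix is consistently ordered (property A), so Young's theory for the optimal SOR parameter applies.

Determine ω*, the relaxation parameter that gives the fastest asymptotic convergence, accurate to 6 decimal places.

ω* = 1.963502

spectrum of D⁻¹(L+U) = {cos(kπ/169) : 1≤k≤168}; ρ_J = cos(π/169) = 0.999827.
√(1−ρ_J²) = |sin(π/169)| = 0.0185882
[ω*] 2 ÷ (1 + 0.0185882) = 2 ÷ 1.0185882 = 1.963502.
ρ(B_{ω*}) = ω*−1 = 0.963502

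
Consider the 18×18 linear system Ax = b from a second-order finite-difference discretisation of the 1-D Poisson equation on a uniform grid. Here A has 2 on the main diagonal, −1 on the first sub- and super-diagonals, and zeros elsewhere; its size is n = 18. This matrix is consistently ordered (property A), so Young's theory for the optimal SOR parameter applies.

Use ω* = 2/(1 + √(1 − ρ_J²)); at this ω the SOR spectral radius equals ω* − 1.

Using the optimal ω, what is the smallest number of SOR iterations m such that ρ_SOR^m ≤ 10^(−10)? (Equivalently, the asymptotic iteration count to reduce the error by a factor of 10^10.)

m = 70

n=18: λ(B_J) = 1 − λ(A)/2 = cos(kπ/19); k=1 gives ρ_J = 0.9863613.
1 − cos²(π/19) = sin²(π/19) ⇒ √(1−ρ_J²) = sin(π/19) = 0.1645946.
Young: ω* = 2/(1+√(1−ρ_J²)) = 2/(1+0.1645946) = 2/1.1645946 = 1.7173358.
[ρ_SOR] ω* − 1 = 0.7173358.
For 10 digits: m = 10·ln10 / (−ln 0.7173358) = 23.0259/0.332211 = 69.311; round up → m = 70.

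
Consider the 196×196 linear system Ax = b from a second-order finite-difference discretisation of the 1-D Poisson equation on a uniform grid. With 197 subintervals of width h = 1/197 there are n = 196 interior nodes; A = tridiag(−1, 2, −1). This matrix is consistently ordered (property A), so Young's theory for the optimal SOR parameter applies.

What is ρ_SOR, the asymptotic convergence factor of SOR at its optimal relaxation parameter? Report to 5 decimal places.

ρ_SOR = 0.96861

n=196: λ(B_J) = 1 − λ(A)/2 = cos(kπ/197); k=1 gives ρ_J = 0.99987.
√(1−ρ_J²) = |sin(π/197)| = 0.015946
ω* = 2/(1 + 0.015946) = 2/1.015946 = 1.96861.
ρ_SOR = ω* − 1 = 1.96861 − 1 = 0.96861.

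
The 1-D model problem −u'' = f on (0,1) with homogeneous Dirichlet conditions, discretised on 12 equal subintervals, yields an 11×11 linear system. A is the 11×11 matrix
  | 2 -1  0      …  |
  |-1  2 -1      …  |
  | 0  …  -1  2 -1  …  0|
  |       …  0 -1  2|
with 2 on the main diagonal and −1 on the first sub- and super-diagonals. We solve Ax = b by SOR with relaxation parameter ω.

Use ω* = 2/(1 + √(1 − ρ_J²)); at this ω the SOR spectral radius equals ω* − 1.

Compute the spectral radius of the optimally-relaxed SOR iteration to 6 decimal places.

ρ_SOR = 0.588791

With n=11, ρ(Jacobi) = cos(π/12) = 0.965926.
root = sin(π/12) = 0.2588190  (since 1−cos² = sin²).
ω* = 2/(1 + 0.2588190) = 2/1.2588190 = 1.588791.
ρ_SOR = ω* − 1 = 1.588791 − 1 = 0.588791.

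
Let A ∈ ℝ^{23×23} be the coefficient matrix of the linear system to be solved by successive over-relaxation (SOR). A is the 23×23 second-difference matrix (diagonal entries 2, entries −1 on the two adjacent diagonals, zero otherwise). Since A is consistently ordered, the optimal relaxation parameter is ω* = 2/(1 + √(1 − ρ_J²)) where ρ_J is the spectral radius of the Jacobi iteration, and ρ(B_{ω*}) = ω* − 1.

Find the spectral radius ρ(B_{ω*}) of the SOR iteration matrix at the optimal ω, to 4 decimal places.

ρ_SOR = 0.7691

ρ_J = max_k |cos(kπ/24)| = cos(π/24) = 0.9914
√(1 − cos²(π/24)) = sin(π/24) ≈ 0.13053.
ω* = 2 / (1 + 0.13053) = 2 / 1.13053 ≈ 1.7691.
[ρ_SOR] ω* − 1 = 0.7691.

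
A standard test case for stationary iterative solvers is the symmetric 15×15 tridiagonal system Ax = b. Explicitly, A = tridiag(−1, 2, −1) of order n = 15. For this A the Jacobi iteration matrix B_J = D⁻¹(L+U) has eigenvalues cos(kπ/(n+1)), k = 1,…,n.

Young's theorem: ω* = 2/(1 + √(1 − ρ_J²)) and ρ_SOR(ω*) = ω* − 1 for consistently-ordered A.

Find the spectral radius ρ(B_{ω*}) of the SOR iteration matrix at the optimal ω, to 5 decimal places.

ρ_SOR = 0.67351

B_J for the 15×15 system has eigenvalues cos(kπ/16); ρ_J = cos(π/16) = 0.98079.
√(1−ρ_J²) = |sin(π/16)| = 0.195090
ω* = 2/(1+0.195090) = 1.67351
ρ_SOR = ω* − 1 = 1.67351 − 1 = 0.67351.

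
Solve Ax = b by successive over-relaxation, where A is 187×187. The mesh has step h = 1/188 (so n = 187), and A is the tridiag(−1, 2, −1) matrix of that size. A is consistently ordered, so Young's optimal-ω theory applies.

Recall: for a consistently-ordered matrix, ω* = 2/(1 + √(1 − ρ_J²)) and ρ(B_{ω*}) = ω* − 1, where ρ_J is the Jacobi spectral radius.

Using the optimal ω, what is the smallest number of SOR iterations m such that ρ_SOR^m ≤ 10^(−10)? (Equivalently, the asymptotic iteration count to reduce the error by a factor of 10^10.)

m = 689

spectrum of D⁻¹(L+U) = {cos(kπ/188) : 1≤k≤187}; ρ_J = cos(π/188) = 0.9998604.
1 − cos²(π/188) = sin²(π/188) ⇒ √(1−ρ_J²) = sin(π/188) = 0.0167098.
Then 2/(1+√(1−ρ_J²)) = 2/(1+0.0167098); ω* = 2/1.0167098 = 1.9671297.
ρ_SOR = ω* − 1 ≈ 0.9671297.
10·ln10 = 23.0259; −ln(0.9671297) = 0.0334227; m = ⌈23.0259/0.0334227⌉ = ⌈688.930⌉ = 689.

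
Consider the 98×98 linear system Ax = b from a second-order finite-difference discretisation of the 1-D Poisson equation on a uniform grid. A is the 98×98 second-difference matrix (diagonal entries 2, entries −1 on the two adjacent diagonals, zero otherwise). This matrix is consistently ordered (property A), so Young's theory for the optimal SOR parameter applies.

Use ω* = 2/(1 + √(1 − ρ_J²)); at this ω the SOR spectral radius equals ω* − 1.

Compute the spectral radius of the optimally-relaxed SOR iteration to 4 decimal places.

ρ_SOR = 0.9385

With n=98, ρ(Jacobi) = cos(π/99) = 0.9995.
√(1 − cos²(π/99)) = sin(π/99) ≈ 0.03173.
ω* = 2 / (1 + 0.03173) = 2 / 1.03173 ≈ 1.9385.
ρ_SOR = ω* − 1 ≈ 0.9385.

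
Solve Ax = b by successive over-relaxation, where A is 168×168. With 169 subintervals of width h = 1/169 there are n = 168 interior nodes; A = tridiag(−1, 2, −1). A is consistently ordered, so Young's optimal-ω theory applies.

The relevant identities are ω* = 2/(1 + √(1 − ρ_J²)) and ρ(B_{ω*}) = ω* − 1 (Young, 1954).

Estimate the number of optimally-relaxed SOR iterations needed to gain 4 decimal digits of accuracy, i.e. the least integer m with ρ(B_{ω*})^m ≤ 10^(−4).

With n=168, ρ(Jacobi) = cos(π/169) = 0.9998272.
root = sin(π/169) = 0.0185882  (since 1−cos² = sin²).
So ω* = 2/1.0185882 = 1.9635020 (Young).
ρ_SOR = ω* − 1 ≈ 0.9635020.
4·ln10 = 9.21034; −ln(0.9635020) = 0.0371807; m = ⌈9.21034/0.0371807⌉ = ⌈247.718⌉ = 248.

m = 248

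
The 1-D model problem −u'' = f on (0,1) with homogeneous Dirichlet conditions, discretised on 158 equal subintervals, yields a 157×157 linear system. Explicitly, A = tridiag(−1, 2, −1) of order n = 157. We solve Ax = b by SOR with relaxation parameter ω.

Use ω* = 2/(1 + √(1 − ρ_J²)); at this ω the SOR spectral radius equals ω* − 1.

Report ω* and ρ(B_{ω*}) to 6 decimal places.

ω* = 1.961011, ρ_SOR = 0.961011

n=157: λ(B_J) = 1 − λ(A)/2 = cos(kπ/158); k=1 gives ρ_J = 0.999802.
root = sin(π/158) = 0.0198822  (since 1−cos² = sin²).
Young: ω* = 2/(1+√(1−ρ_J²)) = 2/(1+0.0198822) = 2/1.0198822 = 1.961011.
ρ_SOR = ω* − 1 ≈ 0.961011.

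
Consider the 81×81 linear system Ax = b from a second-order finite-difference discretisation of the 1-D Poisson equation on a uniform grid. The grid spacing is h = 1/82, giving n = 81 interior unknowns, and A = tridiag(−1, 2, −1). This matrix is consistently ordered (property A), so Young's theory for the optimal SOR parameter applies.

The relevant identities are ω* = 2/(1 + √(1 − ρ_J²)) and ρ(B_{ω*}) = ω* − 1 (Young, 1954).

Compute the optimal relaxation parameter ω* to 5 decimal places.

ω* = 1.92622

With n=81, ρ(Jacobi) = cos(π/82) = 0.99927.
√(1 − cos²(π/82)) = sin(π/82) ≈ 0.038303.
[ω*] 2 ÷ (1 + 0.038303) = 2 ÷ 1.038303 = 1.92622.
and ρ(B_{ω*}) = 1.92622 − 1 = 0.92622.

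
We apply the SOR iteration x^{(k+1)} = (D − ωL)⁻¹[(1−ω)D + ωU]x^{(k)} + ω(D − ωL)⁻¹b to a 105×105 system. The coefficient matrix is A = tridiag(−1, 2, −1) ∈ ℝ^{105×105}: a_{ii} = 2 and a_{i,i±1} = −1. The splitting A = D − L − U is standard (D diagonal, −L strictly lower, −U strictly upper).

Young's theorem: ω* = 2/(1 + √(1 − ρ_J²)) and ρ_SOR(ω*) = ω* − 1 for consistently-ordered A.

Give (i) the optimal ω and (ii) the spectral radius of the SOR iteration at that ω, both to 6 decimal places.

n=105: λ(B_J) = 1 − λ(A)/2 = cos(kπ/106); k=1 gives ρ_J = 0.999561.
√(1 − cos²(π/106)) = sin(π/106) ≈ 0.0296333.
ω* = 2 / (1 + 0.0296333) = 2 / 1.0296333 ≈ 1.942439.
ρ_SOR = ω* − 1 ≈ 0.942439.

ω* = 1.942439, ρ_SOR = 0.942439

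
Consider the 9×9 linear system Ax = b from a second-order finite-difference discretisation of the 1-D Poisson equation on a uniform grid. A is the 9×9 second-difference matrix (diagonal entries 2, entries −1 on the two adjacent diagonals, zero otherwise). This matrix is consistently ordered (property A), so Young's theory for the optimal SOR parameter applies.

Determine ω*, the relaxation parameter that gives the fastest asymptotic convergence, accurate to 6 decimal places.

B_J for the 9×9 system has eigenvalues cos(kπ/10); ρ_J = cos(π/10) = 0.951057.
1 − cos²(π/10) = sin²(π/10) ⇒ √(1−ρ_J²) = sin(π/10) = 0.3090170.
Young: ω* = 2/(1+√(1−ρ_J²)) = 2/(1+0.3090170) = 2/1.3090170 = 1.527864.
ρ_SOR = ω* − 1 = 1.527864 − 1 = 0.527864.

ω* = 1.527864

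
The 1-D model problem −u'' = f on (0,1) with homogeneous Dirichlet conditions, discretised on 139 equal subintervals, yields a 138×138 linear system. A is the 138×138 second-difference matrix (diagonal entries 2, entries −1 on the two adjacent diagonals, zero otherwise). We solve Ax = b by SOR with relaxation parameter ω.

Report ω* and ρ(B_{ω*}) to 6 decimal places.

With n=138, ρ(Jacobi) = cos(π/139) = 0.999745.
1 − cos²(π/139) = sin²(π/139) ⇒ √(1−ρ_J²) = sin(π/139) = 0.0225995.
ω* = 2/(1+0.0225995) = 1.955800
and ρ(B_{ω*}) = 1.955800 − 1 = 0.955800.

ω* = 1.955800, ρ_SOR = 0.955800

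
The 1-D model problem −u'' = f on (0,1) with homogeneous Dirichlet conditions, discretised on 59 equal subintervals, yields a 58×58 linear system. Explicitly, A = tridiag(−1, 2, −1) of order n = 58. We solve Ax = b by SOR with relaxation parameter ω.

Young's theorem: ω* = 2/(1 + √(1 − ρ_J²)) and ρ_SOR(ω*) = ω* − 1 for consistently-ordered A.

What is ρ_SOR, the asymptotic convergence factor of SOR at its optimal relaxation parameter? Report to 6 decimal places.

ρ_SOR = 0.898935

B_J for the 58×58 system has eigenvalues cos(kπ/59); ρ_J = cos(π/59) = 0.998583.
√(1−ρ_J²) simplifies to sin(π/59) = 0.0532222.
ω* = 2/(1 + 0.0532222) = 2/1.0532222 = 1.898935.
ρ(B_{ω*}) = ω*−1 = 0.898935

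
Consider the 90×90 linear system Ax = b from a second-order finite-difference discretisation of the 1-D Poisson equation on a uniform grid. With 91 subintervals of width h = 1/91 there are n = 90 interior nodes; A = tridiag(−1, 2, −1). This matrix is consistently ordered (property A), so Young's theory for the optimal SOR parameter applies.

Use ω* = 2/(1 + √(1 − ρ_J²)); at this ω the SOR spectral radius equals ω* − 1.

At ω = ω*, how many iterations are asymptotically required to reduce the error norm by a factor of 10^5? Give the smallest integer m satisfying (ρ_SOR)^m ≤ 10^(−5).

m = 167

With n=90, ρ(Jacobi) = cos(π/91) = 0.9994041.
1 − cos²(π/91) = sin²(π/91) ⇒ √(1−ρ_J²) = sin(π/91) = 0.0345161.
Young: ω* = 2/(1+√(1−ρ_J²)) = 2/(1+0.0345161) = 2/1.0345161 = 1.9332710.
[ρ_SOR] ω* − 1 = 0.9332710.
5·ln10 = 11.5129; −ln(0.9332710) = 0.0690597; m = ⌈11.5129/0.0690597⌉ = ⌈166.709⌉ = 167.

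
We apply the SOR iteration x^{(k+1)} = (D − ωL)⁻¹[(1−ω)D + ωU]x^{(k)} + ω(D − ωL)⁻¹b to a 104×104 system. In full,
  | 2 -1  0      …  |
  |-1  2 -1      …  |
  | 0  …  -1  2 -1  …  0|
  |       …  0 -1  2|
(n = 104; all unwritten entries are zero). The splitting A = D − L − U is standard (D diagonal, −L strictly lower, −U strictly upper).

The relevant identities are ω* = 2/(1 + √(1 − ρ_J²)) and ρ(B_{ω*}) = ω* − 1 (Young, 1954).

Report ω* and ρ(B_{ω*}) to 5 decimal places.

ω* = 1.94191, ρ_SOR = 0.94191

n=104: λ(B_J) = 1 − λ(A)/2 = cos(kπ/105); k=1 gives ρ_J = 0.99955.
root = sin(π/105) = 0.029915  (since 1−cos² = sin²).
Young: ω* = 2/(1+√(1−ρ_J²)) = 2/(1+0.029915) = 2/1.029915 = 1.94191.
ρ(B_{ω*}) = ω*−1 = 0.94191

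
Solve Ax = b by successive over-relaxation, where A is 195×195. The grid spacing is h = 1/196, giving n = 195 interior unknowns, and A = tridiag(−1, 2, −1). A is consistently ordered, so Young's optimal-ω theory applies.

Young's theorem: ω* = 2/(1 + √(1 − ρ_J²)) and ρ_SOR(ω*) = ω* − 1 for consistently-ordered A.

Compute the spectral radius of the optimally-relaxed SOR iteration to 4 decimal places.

n=195: λ(B_J) = 1 − λ(A)/2 = cos(kπ/196); k=1 gives ρ_J = 0.9999.
√(1−ρ_J²) simplifies to sin(π/196) = 0.01603.
So ω* = 2/1.01603 = 1.9684 (Young).
and ρ(B_{ω*}) = 1.9684 − 1 = 0.9684.

ρ_SOR = 0.9684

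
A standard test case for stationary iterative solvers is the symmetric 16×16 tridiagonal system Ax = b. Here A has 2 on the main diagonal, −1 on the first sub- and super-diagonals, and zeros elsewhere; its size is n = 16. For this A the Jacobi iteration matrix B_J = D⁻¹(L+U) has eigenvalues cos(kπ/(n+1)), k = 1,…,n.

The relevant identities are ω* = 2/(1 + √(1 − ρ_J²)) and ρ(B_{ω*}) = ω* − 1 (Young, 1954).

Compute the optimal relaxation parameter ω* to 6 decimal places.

B_J for the 16×16 system has eigenvalues cos(kπ/17); ρ_J = cos(π/17) = 0.982973.
1 − cos²(π/17) = sin²(π/17) ⇒ √(1−ρ_J²) = sin(π/17) = 0.1837495.
Young: ω* = 2/(1+√(1−ρ_J²)) = 2/(1+0.1837495) = 2/1.1837495 = 1.689547.
ρ(B_{ω*}) = ω*−1 = 0.689547

ω* = 1.689547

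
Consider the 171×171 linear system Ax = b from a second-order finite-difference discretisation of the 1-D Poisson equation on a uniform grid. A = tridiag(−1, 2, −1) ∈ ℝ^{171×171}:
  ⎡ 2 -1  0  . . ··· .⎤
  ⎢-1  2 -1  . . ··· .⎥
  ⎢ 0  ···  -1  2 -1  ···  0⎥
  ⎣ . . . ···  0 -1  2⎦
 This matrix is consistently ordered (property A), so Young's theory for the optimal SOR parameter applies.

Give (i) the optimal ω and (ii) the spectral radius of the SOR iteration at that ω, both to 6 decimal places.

n=171: λ(B_J) = 1 − λ(A)/2 = cos(kπ/172); k=1 gives ρ_J = 0.999833.
√(1 − cos²(π/172)) = sin(π/172) ≈ 0.0182641.
So ω* = 2/1.0182641 = 1.964127 (Young).
ρ_SOR = ω* − 1 ≈ 0.964127.

ω* = 1.964127, ρ_SOR = 0.964127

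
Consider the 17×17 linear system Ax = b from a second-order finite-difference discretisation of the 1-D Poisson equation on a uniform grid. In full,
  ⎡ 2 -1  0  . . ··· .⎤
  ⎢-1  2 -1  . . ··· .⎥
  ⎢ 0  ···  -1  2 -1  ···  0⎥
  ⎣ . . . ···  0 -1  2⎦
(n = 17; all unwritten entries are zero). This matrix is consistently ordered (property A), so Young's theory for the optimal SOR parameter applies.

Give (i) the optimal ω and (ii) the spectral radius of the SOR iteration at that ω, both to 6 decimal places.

ω* = 1.704088, ρ_SOR = 0.704088

n=17: λ(B_J) = 1 − λ(A)/2 = cos(kπ/18); k=1 gives ρ_J = 0.984808.
root = sin(π/18) = 0.1736482  (since 1−cos² = sin²).
Then 2/(1+√(1−ρ_J²)) = 2/(1+0.1736482); ω* = 2/1.1736482 = 1.704088.
ρ_SOR = ω* − 1 ≈ 0.704088.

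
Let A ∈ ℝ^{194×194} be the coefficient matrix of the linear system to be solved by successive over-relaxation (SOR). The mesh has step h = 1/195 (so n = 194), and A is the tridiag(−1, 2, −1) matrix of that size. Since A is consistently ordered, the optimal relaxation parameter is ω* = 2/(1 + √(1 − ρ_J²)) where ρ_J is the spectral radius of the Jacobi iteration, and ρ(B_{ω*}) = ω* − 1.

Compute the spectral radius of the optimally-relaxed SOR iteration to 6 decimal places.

B_J for the 194×194 system has eigenvalues cos(kπ/195); ρ_J = cos(π/195) = 0.999870.
√(1−ρ_J²) simplifies to sin(π/195) = 0.0161100.
Young: ω* = 2/(1+√(1−ρ_J²)) = 2/(1+0.0161100) = 2/1.0161100 = 1.968291.
[ρ_SOR] ω* − 1 = 0.968291.

ρ_SOR = 0.968291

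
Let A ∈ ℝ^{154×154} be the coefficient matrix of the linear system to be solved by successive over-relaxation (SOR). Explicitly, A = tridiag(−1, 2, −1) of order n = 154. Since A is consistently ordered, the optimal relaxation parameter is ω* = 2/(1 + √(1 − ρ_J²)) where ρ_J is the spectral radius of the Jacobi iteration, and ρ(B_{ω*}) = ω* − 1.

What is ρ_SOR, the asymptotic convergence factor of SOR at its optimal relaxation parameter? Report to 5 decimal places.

B_J for the 154×154 system has eigenvalues cos(kπ/155); ρ_J = cos(π/155) = 0.99979.
1 − cos²(π/155) = sin²(π/155) ⇒ √(1−ρ_J²) = sin(π/155) = 0.020267.
So ω* = 2/1.020267 = 1.96027 (Young).
[ρ_SOR] ω* − 1 = 0.96027.

ρ_SOR = 0.96027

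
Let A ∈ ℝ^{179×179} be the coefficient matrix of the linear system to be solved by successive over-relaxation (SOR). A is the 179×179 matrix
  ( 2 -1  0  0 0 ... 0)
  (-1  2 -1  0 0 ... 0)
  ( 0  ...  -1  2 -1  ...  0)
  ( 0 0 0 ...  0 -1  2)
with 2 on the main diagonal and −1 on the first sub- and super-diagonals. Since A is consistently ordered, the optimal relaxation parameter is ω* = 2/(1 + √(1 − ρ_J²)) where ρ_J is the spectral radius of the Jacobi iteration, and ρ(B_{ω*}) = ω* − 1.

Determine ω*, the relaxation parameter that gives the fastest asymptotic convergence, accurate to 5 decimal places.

n=179: λ(B_J) = 1 − λ(A)/2 = cos(kπ/180); k=1 gives ρ_J = 0.99985.
√(1 − cos²(π/180)) = sin(π/180) ≈ 0.017452.
[ω*] 2 ÷ (1 + 0.017452) = 2 ÷ 1.017452 = 1.96569.
ρ_SOR = ω* − 1 ≈ 0.96569.

ω* = 1.96569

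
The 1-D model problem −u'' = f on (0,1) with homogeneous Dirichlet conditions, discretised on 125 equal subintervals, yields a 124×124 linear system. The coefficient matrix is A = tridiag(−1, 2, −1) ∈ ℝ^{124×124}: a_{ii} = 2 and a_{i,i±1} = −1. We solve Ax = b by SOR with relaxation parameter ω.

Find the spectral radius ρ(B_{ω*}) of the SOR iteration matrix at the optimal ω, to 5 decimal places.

ρ_SOR = 0.95097

spectrum of D⁻¹(L+U) = {cos(kπ/125) : 1≤k≤124}; ρ_J = cos(π/125) = 0.99968.
√(1−ρ_J²) simplifies to sin(π/125) = 0.025130.
ω* = 2/(1 + 0.025130) = 2/1.025130 = 1.95097.
Hence ρ(B_{ω*}) = 1.95097 − 1 = 0.95097.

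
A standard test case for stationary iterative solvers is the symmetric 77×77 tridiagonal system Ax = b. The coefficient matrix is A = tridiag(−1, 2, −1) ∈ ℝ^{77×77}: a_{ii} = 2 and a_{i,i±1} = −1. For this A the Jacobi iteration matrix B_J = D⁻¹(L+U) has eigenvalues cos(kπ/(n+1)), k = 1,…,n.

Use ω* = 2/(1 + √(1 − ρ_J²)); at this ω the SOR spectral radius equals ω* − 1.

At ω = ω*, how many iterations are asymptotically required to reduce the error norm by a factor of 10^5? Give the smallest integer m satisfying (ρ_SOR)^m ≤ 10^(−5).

m = 143

With n=77, ρ(Jacobi) = cos(π/78) = 0.9991890.
root = sin(π/78) = 0.0402659  (since 1−cos² = sin²).
Young: ω* = 2/(1+√(1−ρ_J²)) = 2/(1+0.0402659) = 2/1.0402659 = 1.9225854.
Hence ρ(B_{ω*}) = 1.9225854 − 1 = 0.9225854.
Need (0.9225854)^m ≤ 10^(−5): m ≥ 5·ln10/|ln 0.9225854| = 11.5129/0.0805753 = 142.884 ⇒ m = 143.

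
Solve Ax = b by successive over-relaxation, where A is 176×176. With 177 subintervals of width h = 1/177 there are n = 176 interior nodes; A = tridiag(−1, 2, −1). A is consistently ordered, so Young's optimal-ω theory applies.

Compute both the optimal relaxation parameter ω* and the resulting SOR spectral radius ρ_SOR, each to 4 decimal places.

B_J for the 176×176 system has eigenvalues cos(kπ/177); ρ_J = cos(π/177) = 0.9998.
root = sin(π/177) = 0.01775  (since 1−cos² = sin²).
Then 2/(1+√(1−ρ_J²)) = 2/(1+0.01775); ω* = 2/1.01775 = 1.9651.
ρ_SOR = ω* − 1 ≈ 0.9651.

ω* = 1.9651, ρ_SOR = 0.9651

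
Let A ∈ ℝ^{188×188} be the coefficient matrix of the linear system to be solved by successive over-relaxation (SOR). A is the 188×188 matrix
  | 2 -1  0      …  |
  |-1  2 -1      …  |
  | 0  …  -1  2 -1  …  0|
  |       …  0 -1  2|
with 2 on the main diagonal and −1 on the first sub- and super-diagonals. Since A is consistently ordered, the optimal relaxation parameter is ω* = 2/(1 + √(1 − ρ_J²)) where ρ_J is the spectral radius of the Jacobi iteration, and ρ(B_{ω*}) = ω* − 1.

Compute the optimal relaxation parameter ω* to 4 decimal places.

[ρ_J] n=188: ρ(B_J) = cos(π/(n+1)) = cos(π/189) = 0.9999.
√(1−ρ_J²) simplifies to sin(π/189) = 0.01662.
ω* = 2/(1 + 0.01662) = 2/1.01662 = 1.9673.
ρ_SOR = ω* − 1 = 1.9673 − 1 = 0.9673.

ω* = 1.9673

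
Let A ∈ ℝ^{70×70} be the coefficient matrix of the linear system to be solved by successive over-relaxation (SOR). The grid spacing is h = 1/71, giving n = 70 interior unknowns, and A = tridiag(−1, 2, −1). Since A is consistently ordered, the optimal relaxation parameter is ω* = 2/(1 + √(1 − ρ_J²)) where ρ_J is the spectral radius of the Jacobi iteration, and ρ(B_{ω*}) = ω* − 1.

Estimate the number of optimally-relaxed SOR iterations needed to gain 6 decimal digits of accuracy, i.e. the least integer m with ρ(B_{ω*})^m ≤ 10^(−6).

m = 157

spectrum of D⁻¹(L+U) = {cos(kπ/71) : 1≤k≤70}; ρ_J = cos(π/71) = 0.9990212.
√(1−ρ_J²) simplifies to sin(π/71) = 0.0442333.
ω* = 2 / (1 + 0.0442333) = 2 / 1.0442333 ≈ 1.9152808.
ρ_SOR = ω* − 1 ≈ 0.9152808.
(0.9152808)^m ≤ 10^{−6}  ⇒  m·ln(0.9152808) ≤ −6·ln10  ⇒  m ≥ 156.064  ⇒  m = 157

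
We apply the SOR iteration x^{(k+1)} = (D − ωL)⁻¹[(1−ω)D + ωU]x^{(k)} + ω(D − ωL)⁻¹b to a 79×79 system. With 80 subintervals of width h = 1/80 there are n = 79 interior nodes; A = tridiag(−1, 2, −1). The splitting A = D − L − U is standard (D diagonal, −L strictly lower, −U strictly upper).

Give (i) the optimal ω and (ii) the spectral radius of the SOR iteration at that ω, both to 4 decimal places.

n=79: λ(B_J) = 1 − λ(A)/2 = cos(kπ/80); k=1 gives ρ_J = 0.9992.
√(1 − cos²(π/80)) = sin(π/80) ≈ 0.03926.
Young: ω* = 2/(1+√(1−ρ_J²)) = 2/(1+0.03926) = 2/1.03926 = 1.9244.
At ω = 1.9244 every |λ(B_ω)| = ω−1, so ρ_SOR = 0.9244.

ω* = 1.9244, ρ_SOR = 0.9244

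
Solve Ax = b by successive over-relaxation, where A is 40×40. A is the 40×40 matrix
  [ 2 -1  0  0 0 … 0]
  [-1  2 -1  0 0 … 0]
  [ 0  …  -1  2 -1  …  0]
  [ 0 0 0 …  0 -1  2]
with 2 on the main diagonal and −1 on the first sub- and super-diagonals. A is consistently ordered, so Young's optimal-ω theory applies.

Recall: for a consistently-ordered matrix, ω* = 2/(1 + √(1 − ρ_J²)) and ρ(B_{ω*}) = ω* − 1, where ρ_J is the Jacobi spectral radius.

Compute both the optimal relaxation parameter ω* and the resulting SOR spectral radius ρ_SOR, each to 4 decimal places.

ω* = 1.8578, ρ_SOR = 0.8578

B_J for the 40×40 system has eigenvalues cos(kπ/41); ρ_J = cos(π/41) = 0.9971.
1 − cos²(π/41) = sin²(π/41) ⇒ √(1−ρ_J²) = sin(π/41) = 0.07655.
[ω*] 2 ÷ (1 + 0.07655) = 2 ÷ 1.07655 = 1.8578.
[ρ_SOR] ω* − 1 = 0.8578.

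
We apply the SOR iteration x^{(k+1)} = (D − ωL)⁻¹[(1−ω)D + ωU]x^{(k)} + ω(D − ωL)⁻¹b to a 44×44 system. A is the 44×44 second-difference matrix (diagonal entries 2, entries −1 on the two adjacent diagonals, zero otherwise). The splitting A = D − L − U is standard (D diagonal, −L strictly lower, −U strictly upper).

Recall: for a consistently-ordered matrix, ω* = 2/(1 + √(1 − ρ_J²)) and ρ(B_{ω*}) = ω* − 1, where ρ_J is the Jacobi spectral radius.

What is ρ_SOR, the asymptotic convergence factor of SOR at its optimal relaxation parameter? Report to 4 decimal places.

[ρ_J] n=44: ρ(B_J) = cos(π/(n+1)) = cos(π/45) = 0.9976.
√(1 − cos²(π/45)) = sin(π/45) ≈ 0.06976.
Then 2/(1+√(1−ρ_J²)) = 2/(1+0.06976); ω* = 2/1.06976 = 1.8696.
ρ(B_{ω*}) = ω*−1 = 0.8696

ρ_SOR = 0.8696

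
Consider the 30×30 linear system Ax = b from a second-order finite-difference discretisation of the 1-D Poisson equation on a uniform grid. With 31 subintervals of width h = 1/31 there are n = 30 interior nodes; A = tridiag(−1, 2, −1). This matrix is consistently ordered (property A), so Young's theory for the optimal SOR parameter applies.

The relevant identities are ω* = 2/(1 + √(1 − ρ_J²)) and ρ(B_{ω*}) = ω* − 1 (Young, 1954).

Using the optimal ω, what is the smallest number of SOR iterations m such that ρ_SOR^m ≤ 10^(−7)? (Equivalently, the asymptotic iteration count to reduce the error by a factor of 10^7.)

n=30: λ(B_J) = 1 − λ(A)/2 = cos(kπ/31); k=1 gives ρ_J = 0.9948693.
√(1 − cos²(π/31)) = sin(π/31) ≈ 0.1011683.
Young: ω* = 2/(1+√(1−ρ_J²)) = 2/(1+0.1011683) = 2/1.1011683 = 1.8162528.
[ρ_SOR] ω* − 1 = 0.8162528.
ρ_SOR^m ≤ 10^(−7) ⇔ m ≥ 7·ln10/(−ln 0.8162528) = 16.1181/0.203031 = 79.387; m = ⌈79.387⌉ = 80.

m = 80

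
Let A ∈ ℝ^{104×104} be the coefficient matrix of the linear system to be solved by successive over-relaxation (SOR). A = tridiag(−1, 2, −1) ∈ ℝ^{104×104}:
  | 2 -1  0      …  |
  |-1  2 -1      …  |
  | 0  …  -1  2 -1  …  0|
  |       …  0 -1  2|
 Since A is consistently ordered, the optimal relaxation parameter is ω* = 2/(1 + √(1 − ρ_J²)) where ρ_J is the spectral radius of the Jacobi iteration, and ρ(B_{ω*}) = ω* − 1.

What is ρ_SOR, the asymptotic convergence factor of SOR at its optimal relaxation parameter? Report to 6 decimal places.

B_J for the 104×104 system has eigenvalues cos(kπ/105); ρ_J = cos(π/105) = 0.999552.
√(1−ρ_J²) simplifies to sin(π/105) = 0.0299155.
Young: ω* = 2/(1+√(1−ρ_J²)) = 2/(1+0.0299155) = 2/1.0299155 = 1.941907.
and ρ(B_{ω*}) = 1.941907 − 1 = 0.941907.

ρ_SOR = 0.941907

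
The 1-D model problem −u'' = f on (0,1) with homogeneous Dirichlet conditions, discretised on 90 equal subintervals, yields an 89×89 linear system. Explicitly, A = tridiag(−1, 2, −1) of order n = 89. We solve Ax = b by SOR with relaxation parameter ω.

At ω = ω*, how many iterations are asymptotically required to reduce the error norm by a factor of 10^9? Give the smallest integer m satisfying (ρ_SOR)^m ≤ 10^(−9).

B_J for the 89×89 system has eigenvalues cos(kπ/90); ρ_J = cos(π/90) = 0.9993908.
root = sin(π/90) = 0.0348995  (since 1−cos² = sin²).
[ω*] 2 ÷ (1 + 0.0348995) = 2 ÷ 1.0348995 = 1.9325548.
ρ(B_{ω*}) = ω*−1 = 0.9325548
For 9 digits: m = 9·ln10 / (−ln 0.9325548) = 20.7233/0.0698274 = 296.779; round up → m = 297.

m = 297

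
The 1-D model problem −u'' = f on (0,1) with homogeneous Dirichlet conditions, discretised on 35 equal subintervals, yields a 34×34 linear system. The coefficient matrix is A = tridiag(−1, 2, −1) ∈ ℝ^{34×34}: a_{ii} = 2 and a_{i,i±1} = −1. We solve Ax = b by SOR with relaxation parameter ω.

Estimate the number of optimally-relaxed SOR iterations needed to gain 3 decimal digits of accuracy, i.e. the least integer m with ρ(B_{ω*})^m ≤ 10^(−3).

m = 39

[ρ_J] n=34: ρ(B_J) = cos(π/(n+1)) = cos(π/35) = 0.9959743.
√(1 − cos²(π/35)) = sin(π/35) ≈ 0.0896393.
So ω* = 2/1.0896393 = 1.8354698 (Young).
ρ(B_{ω*}) = ω*−1 = 0.8354698
m ≥ 3·ln10 / (−ln 0.8354698) = 38.427; smallest integer m = 39.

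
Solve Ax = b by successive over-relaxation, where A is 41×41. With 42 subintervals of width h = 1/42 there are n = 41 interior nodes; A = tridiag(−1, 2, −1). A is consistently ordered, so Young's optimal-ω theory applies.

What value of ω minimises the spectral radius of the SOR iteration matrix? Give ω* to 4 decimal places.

n=41: λ(B_J) = 1 − λ(A)/2 = cos(kπ/42); k=1 gives ρ_J = 0.9972.
√(1−ρ_J²) = |sin(π/42)| = 0.07473
Then 2/(1+√(1−ρ_J²)) = 2/(1+0.07473); ω* = 2/1.07473 = 1.8609.
ρ_SOR = ω* − 1 ≈ 0.8609.

ω* = 1.8609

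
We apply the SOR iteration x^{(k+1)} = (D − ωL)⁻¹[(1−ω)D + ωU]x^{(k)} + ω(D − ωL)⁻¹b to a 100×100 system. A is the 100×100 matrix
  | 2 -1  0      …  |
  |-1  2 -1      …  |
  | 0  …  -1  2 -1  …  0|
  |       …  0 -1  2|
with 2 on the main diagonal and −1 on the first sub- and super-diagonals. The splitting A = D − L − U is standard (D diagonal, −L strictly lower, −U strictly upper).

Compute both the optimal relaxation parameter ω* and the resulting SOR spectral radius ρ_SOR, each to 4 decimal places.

[ρ_J] n=100: ρ(B_J) = cos(π/(n+1)) = cos(π/101) = 0.9995.
root = sin(π/101) = 0.03110  (since 1−cos² = sin²).
[ω*] 2 ÷ (1 + 0.03110) = 2 ÷ 1.03110 = 1.9397.
ρ_SOR = ω* − 1 ≈ 0.9397.

ω* = 1.9397, ρ_SOR = 0.9397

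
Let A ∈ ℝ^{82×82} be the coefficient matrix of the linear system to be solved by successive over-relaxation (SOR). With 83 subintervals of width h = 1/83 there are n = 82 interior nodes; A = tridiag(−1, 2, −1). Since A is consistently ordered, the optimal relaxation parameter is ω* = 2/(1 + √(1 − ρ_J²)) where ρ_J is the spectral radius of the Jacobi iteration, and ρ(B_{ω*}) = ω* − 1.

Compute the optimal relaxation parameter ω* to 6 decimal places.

ω* = 1.927077

n=82: λ(B_J) = 1 − λ(A)/2 = cos(kπ/83); k=1 gives ρ_J = 0.999284.
√(1 − cos²(π/83)) = sin(π/83) ≈ 0.0378415.
[ω*] 2 ÷ (1 + 0.0378415) = 2 ÷ 1.0378415 = 1.927077.
and ρ(B_{ω*}) = 1.927077 − 1 = 0.927077.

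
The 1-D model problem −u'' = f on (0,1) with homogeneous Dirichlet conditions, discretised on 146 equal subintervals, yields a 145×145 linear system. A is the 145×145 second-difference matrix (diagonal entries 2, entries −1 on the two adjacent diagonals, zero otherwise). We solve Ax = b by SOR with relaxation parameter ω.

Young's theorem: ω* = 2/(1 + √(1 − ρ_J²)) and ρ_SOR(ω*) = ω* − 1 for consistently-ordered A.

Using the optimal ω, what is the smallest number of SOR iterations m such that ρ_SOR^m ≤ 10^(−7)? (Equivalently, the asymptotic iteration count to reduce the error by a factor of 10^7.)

m = 375

n=145: λ(B_J) = 1 − λ(A)/2 = cos(kπ/146); k=1 gives ρ_J = 0.9997685.
√(1−ρ_J²) = |sin(π/146)| = 0.0215161
Young: ω* = 2/(1+√(1−ρ_J²)) = 2/(1+0.0215161) = 2/1.0215161 = 1.9578742.
ρ(B_{ω*}) = ω*−1 = 0.9578742
Need (0.9578742)^m ≤ 10^(−7): m ≥ 7·ln10/|ln 0.9578742| = 16.1181/0.0430388 = 374.502 ⇒ m = 375.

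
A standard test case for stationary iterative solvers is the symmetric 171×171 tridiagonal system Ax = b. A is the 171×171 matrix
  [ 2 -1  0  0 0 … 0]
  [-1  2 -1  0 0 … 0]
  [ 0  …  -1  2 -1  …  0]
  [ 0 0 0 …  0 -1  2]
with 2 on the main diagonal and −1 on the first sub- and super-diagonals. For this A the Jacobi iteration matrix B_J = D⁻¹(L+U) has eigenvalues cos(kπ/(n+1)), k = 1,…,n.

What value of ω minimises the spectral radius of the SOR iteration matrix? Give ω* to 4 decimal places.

ω* = 1.9641

B_J for the 171×171 system has eigenvalues cos(kπ/172); ρ_J = cos(π/172) = 0.9998.
√(1−ρ_J²) = |sin(π/172)| = 0.01826
ω* = 2/(1 + 0.01826) = 2/1.01826 = 1.9641.
[ρ_SOR] ω* − 1 = 0.9641.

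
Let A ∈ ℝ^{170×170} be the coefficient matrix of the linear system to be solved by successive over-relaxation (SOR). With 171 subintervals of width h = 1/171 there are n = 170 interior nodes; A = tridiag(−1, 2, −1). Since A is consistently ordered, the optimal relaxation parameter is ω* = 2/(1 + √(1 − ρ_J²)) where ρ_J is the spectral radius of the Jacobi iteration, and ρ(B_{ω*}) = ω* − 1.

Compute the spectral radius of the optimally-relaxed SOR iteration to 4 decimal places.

B_J for the 170×170 system has eigenvalues cos(kπ/171); ρ_J = cos(π/171) = 0.9998.
root = sin(π/171) = 0.01837  (since 1−cos² = sin²).
ω* = 2 / (1 + 0.01837) = 2 / 1.01837 ≈ 1.9639.
and ρ(B_{ω*}) = 1.9639 − 1 = 0.9639.

ρ_SOR = 0.9639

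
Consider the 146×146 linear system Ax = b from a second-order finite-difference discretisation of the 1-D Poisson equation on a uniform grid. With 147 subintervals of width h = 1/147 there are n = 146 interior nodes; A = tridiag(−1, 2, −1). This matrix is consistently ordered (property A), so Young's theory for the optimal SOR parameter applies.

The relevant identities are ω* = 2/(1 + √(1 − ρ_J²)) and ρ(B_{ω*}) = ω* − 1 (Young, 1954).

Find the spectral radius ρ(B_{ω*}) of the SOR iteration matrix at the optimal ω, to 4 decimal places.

[ρ_J] n=146: ρ(B_J) = cos(π/(n+1)) = cos(π/147) = 0.9998.
√(1−ρ_J²) simplifies to sin(π/147) = 0.02137.
ω* = 2 / (1 + 0.02137) = 2 / 1.02137 ≈ 1.9582.
At ω = 1.9582 every |λ(B_ω)| = ω−1, so ρ_SOR = 0.9582.

ρ_SOR = 0.9582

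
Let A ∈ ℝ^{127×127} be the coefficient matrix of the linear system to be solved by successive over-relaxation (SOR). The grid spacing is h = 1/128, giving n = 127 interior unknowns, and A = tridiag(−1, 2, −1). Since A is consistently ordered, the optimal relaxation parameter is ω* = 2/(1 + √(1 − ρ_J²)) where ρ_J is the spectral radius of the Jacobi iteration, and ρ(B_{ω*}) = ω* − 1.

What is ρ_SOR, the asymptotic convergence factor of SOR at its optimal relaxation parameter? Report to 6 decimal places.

B_J for the 127×127 system has eigenvalues cos(kπ/128); ρ_J = cos(π/128) = 0.999699.
1 − cos²(π/128) = sin²(π/128) ⇒ √(1−ρ_J²) = sin(π/128) = 0.0245412.
Then 2/(1+√(1−ρ_J²)) = 2/(1+0.0245412); ω* = 2/1.0245412 = 1.952093.
ρ_SOR = ω* − 1 = 1.952093 − 1 = 0.952093.

ρ_SOR = 0.952093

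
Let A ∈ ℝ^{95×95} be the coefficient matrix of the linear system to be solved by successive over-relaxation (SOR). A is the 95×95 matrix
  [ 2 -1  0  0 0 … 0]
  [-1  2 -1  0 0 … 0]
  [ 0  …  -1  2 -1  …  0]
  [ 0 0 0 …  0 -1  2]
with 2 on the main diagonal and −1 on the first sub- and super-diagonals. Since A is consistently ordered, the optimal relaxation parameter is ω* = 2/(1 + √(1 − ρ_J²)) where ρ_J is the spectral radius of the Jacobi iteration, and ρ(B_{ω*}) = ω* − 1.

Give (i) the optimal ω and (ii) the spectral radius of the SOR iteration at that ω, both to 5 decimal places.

½·tridiag(1,0,1) at n=95: λ_k = cos(kπ/96); max |λ| at k=1 ⇒ ρ_J = cos(π/96) ≈ 0.99946.
1 − cos²(π/96) = sin²(π/96) ⇒ √(1−ρ_J²) = sin(π/96) = 0.032719.
Then 2/(1+√(1−ρ_J²)) = 2/(1+0.032719); ω* = 2/1.032719 = 1.93664.
At ω = 1.93664 every |λ(B_ω)| = ω−1, so ρ_SOR = 0.93664.

ω* = 1.93664, ρ_SOR = 0.93664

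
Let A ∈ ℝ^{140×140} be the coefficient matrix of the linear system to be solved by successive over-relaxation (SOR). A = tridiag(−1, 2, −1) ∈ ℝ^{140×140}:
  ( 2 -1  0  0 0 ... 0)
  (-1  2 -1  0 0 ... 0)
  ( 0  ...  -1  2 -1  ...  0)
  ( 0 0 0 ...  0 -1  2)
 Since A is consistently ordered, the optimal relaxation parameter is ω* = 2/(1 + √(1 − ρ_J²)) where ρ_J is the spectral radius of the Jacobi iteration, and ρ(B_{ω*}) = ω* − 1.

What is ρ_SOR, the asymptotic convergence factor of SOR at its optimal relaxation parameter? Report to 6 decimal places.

ρ_SOR = 0.956413

spectrum of D⁻¹(L+U) = {cos(kπ/141) : 1≤k≤140}; ρ_J = cos(π/141) = 0.999752.
√(1−ρ_J²) = |sin(π/141)| = 0.0222790
Then 2/(1+√(1−ρ_J²)) = 2/(1+0.0222790); ω* = 2/1.0222790 = 1.956413.
ρ_SOR = ω* − 1 = 1.956413 − 1 = 0.956413.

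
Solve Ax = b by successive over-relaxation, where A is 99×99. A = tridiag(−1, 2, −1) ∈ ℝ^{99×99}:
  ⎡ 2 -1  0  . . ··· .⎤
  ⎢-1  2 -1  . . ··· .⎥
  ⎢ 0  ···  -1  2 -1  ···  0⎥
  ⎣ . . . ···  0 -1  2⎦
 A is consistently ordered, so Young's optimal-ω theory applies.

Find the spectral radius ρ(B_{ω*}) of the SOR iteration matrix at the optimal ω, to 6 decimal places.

ρ_SOR = 0.939092

½·tridiag(1,0,1) at n=99: λ_k = cos(kπ/100); max |λ| at k=1 ⇒ ρ_J = cos(π/100) ≈ 0.999507.
1 − cos²(π/100) = sin²(π/100) ⇒ √(1−ρ_J²) = sin(π/100) = 0.0314108.
So ω* = 2/1.0314108 = 1.939092 (Young).
ρ_SOR = ω* − 1 = 1.939092 − 1 = 0.939092.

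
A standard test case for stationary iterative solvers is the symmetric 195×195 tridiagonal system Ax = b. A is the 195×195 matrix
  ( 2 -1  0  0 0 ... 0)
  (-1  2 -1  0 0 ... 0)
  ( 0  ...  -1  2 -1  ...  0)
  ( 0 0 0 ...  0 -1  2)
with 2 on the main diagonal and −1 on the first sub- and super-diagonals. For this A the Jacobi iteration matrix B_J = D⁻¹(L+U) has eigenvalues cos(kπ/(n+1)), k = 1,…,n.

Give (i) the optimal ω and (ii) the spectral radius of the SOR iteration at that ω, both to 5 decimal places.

With n=195, ρ(Jacobi) = cos(π/196) = 0.99987.
root = sin(π/196) = 0.016028  (since 1−cos² = sin²).
[ω*] 2 ÷ (1 + 0.016028) = 2 ÷ 1.016028 = 1.96845.
ρ_SOR = ω* − 1 ≈ 0.96845.

ω* = 1.96845, ρ_SOR = 0.96845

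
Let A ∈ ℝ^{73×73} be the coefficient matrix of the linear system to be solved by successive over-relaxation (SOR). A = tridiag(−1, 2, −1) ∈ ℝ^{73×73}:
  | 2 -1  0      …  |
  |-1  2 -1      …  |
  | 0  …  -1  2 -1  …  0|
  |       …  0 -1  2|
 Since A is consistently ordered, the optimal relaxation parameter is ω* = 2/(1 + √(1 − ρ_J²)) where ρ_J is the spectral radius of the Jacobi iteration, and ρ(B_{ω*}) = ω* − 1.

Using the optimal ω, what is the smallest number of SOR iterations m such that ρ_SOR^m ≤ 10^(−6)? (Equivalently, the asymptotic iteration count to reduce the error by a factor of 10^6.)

m = 163

B_J for the 73×73 system has eigenvalues cos(kπ/74); ρ_J = cos(π/74) = 0.9990990.
1 − cos²(π/74) = sin²(π/74) ⇒ √(1−ρ_J²) = sin(π/74) = 0.0424412.
ω* = 2/(1+0.0424412) = 1.9185734
ρ_SOR = ω* − 1 ≈ 0.9185734.
(0.9185734)^m ≤ 10^{−6}  ⇒  m·ln(0.9185734) ≤ −6·ln10  ⇒  m ≥ 162.663  ⇒  m = 163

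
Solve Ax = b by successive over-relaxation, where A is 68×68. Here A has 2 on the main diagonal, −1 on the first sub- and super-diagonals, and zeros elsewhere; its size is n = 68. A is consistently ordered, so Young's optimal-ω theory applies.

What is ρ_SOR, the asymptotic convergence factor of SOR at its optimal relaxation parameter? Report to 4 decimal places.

½·tridiag(1,0,1) at n=68: λ_k = cos(kπ/69); max |λ| at k=1 ⇒ ρ_J = cos(π/69) ≈ 0.9990.
√(1−ρ_J²) simplifies to sin(π/69) = 0.04551.
ω* = 2/(1+0.04551) = 1.9129
and ρ(B_{ω*}) = 1.9129 − 1 = 0.9129.

ρ_SOR = 0.9129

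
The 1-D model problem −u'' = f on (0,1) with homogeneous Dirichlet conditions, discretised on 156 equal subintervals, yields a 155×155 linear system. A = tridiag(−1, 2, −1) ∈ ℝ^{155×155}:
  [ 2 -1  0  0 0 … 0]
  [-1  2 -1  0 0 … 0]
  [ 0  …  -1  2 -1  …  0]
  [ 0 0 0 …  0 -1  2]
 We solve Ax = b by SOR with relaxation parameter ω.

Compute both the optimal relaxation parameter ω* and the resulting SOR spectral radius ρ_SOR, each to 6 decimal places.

n=155: λ(B_J) = 1 − λ(A)/2 = cos(kπ/156); k=1 gives ρ_J = 0.999797.
√(1 − cos²(π/156)) = sin(π/156) ≈ 0.0201371.
[ω*] 2 ÷ (1 + 0.0201371) = 2 ÷ 1.0201371 = 1.960521.
At ω = 1.960521 every |λ(B_ω)| = ω−1, so ρ_SOR = 0.960521.

ω* = 1.960521, ρ_SOR = 0.960521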